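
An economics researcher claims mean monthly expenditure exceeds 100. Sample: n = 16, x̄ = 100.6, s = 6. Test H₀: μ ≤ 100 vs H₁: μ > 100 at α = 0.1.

t = (100.6 - 100)/(6/√16) = 0.4, df = 15. Critical t = 1.341. Fail to reject H₀.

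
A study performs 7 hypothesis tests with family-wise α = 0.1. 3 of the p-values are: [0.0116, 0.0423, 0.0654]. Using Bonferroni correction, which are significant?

Bonferroni α = 0.1/7 = 0.01429. Significant p-values: [0.0116]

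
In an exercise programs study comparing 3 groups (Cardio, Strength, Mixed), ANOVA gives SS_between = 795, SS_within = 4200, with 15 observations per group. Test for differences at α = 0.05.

df_between = 2, df_within = 42. F = MS_between/MS_within = 397.5/100.0 = 3.975. F_crit ≈ 3.22. Reject H₀. At least one mean differs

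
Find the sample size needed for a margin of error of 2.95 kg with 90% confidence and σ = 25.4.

n = (z*σ/E)² = (1.645×25.4/2.95)² = 200.6 → n = 201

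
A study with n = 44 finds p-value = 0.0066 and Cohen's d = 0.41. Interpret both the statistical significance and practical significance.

Statistically significant (p = 0.0066 < 0.05). Cohen's d = 0.41 indicates a small effect size. Both statistical and practical significance should be considered.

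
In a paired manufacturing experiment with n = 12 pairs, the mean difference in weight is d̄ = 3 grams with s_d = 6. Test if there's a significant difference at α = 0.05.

t = d̄/(s_d/√n) = 3/(6/√12) = 1.732. df = 11, critical t = ±2.201. Fail to reject H₀.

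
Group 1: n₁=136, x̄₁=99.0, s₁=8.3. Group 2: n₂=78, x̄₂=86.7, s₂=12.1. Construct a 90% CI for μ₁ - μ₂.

Difference = 12.3. SE = √(8.3²/136 + 12.1²/78) = 1.544. CI = (9.76, 14.84)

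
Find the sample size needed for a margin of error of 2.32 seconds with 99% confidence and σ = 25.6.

n = (z*σ/E)² = (2.576×25.6/2.32)² = 808.0 → n = 808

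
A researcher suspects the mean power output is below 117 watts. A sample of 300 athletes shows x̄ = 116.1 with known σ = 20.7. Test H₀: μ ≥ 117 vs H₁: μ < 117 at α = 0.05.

z = -0.753. Critical value: -1.645. Fail to reject H₀.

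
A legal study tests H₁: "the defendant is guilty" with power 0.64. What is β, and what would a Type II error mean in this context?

β = 1 - power = 1 - 0.64 = 0.36. A Type II error is failing to reject H₀ when H₀ is false (false negative) — here, failing to conclude that the defendant is guilty when in fact it is true. Consequence: acquitting a guilty person.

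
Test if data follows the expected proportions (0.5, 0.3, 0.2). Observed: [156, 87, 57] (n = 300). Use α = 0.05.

Expected: [150.0, 90.0, 60.0]. χ² = 0.49. df = 2, critical = 5.991. Fail to reject H₀.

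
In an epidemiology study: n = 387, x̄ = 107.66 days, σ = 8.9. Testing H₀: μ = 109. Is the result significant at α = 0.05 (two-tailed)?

z = (107.66 - 109)/(8.9/√387) = -2.962. Since |z| > 1.96, significant at α = 0.05.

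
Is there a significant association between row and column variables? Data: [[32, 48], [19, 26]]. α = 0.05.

χ² = 0.059. df = 1, critical = 3.841. Fail to reject H₀. No evidence of dependence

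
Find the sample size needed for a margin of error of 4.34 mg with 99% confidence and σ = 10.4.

n = (z*σ/E)² = (2.576×10.4/4.34)² = 38.1 → n = 39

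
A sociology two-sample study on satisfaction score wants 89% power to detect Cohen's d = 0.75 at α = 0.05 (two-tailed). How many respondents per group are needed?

z_{α/2} = 1.96, z_β = Φ⁻¹(0.89) = 1.227. For medium effect (d = 0.75): n per group = 2(z_{α/2} + z_β)²/d² = 2(1.96 + 1.227)²/0.75² = 36.1 → 37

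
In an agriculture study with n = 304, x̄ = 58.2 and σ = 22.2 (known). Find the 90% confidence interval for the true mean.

CI = x̄ ± z*(σ/√n) = 58.2 ± 1.645(22.2/√304) = 58.2 ± 2.09 = (56.11, 60.29)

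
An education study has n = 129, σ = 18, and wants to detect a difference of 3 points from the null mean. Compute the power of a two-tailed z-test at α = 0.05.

SE = σ/√n = 18/√129 = 1.585. Non-centrality λ = d/SE = 3/1.585 = 1.893. Power ≈ Φ(λ - z_{α/2}) = Φ(1.893 - 1.96) = Φ(-0.067) = 0.473.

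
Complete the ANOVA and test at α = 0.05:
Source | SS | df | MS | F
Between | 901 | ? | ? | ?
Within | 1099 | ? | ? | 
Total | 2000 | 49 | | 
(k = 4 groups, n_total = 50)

df_between = 3, df_within = 46. MS_between = 300.33, MS_within = 23.89. F = 12.571, F_crit ≈ 2.807. Reject H₀.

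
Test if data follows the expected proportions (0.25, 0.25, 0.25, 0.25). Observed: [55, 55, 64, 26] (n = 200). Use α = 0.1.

Expected: [50.0, 50.0, 50.0, 50.0]. χ² = 16.44. df = 3, critical = 6.251. Reject H₀.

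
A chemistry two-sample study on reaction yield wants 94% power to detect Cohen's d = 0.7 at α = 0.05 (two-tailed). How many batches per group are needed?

z_{α/2} = 1.96, z_β = Φ⁻¹(0.94) = 1.555. For medium effect (d = 0.7): n per group = 2(z_{α/2} + z_β)²/d² = 2(1.96 + 1.555)²/0.7² = 50.4 → 51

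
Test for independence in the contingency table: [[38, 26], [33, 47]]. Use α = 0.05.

χ² = 4.673. df = 1, critical = 3.841. Reject H₀. Variables are dependent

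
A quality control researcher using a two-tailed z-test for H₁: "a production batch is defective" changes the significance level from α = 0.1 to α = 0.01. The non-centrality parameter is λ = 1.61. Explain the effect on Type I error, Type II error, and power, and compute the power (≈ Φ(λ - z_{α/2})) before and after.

Decreasing α from 0.1 to 0.01:
• Type I error rate decreases (α is the Type I rate by definition).
• Critical value moves from z_{α/2} = 1.645 to 2.576, so power = Φ(λ - z_{α/2}) goes from Φ(1.61 - 1.645) = 0.486 to Φ(1.61 - 2.576) = 0.167.
• Type II error rate β = 1 - power therefore increases (0.514 → 0.833).
Appropriate when false positives are costly — here, scrapping a good batch — wasted material and cost for no reason.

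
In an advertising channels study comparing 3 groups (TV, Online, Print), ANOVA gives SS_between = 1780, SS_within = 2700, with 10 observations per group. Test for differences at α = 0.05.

df_between = 2, df_within = 27. F = MS_between/MS_within = 890.0/100.0 = 8.9. F_crit ≈ 3.354. Reject H₀. At least one mean differs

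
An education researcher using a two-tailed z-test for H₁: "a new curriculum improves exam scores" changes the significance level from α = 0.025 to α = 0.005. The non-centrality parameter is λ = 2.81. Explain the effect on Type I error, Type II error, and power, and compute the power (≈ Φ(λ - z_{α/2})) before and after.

Decreasing α from 0.025 to 0.005:
• Type I error rate decreases (α is the Type I rate by definition).
• Critical value moves from z_{α/2} = 2.241 to 2.807, so power = Φ(λ - z_{α/2}) goes from Φ(2.81 - 2.241) = 0.715 to Φ(2.81 - 2.807) = 0.501.
• Type II error rate β = 1 - power therefore increases (0.285 → 0.499).
Appropriate when false positives are costly — here, adopting a curriculum that gives no real benefit — disruption for nothing.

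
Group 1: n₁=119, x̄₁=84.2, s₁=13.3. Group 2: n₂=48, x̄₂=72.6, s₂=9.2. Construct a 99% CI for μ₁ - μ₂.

Difference = 11.6. SE = √(13.3²/119 + 9.2²/48) = 1.803. CI = (6.96, 16.24)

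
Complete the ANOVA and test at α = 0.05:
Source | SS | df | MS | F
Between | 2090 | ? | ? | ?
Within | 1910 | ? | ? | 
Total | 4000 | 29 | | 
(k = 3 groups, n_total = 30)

df_between = 2, df_within = 27. MS_between = 1045.0, MS_within = 70.74. F = 14.772, F_crit ≈ 3.354. Reject H₀.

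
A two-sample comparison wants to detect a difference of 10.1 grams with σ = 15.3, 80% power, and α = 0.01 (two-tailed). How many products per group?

n per group = 2(z_α/2 + z_β)²σ²/d² = 2×(2.576 + 0.84)²×15.3²/10.1² = 53.6 → n = 54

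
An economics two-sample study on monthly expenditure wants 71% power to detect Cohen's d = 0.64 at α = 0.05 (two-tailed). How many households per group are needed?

z_{α/2} = 1.96, z_β = Φ⁻¹(0.71) = 0.553. For medium effect (d = 0.64): n per group = 2(z_{α/2} + z_β)²/d² = 2(1.96 + 0.553)²/0.64² = 30.8 → 31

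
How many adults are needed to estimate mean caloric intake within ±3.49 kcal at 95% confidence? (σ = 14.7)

n = (z*σ/E)² = (1.96×14.7/3.49)² = 68.2 → n = 69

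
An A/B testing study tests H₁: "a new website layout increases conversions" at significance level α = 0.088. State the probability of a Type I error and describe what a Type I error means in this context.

P(Type I error) = α = 0.088. A Type I error is rejecting H₀ when H₀ is actually true (false positive) — here, concluding that a new website layout increases conversions when in fact this is not the case. Consequence: rolling out a layout that doesn't actually help — wasted engineering effort.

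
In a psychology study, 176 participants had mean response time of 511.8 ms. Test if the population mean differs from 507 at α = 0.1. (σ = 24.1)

z = (x̄ - μ₀)/(σ/√n) = (511.8 - 507)/(24.1/√176) = 2.642. Critical value: ±1.645. Since |2.642| > 1.645, Reject H₀.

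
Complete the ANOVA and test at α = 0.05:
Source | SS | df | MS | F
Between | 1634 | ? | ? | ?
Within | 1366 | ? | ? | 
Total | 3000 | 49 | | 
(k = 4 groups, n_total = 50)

df_between = 3, df_within = 46. MS_between = 544.67, MS_within = 29.7. F = 18.342, F_crit ≈ 2.807. Reject H₀.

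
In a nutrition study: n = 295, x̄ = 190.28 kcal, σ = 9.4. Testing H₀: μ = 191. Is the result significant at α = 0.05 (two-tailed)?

z = (190.28 - 191)/(9.4/√295) = -1.316. Since |z| ≤ 1.96, not significant at α = 0.05.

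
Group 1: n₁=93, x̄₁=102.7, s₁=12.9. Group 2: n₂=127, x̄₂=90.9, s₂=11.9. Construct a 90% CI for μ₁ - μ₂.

Difference = 11.8. SE = √(12.9²/93 + 11.9²/127) = 1.704. CI = (9.0, 14.6)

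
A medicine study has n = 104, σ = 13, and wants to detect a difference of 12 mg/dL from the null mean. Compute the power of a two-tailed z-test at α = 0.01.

SE = σ/√n = 13/√104 = 1.275. Non-centrality λ = d/SE = 12/1.275 = 9.414. Power ≈ Φ(λ - z_{α/2}) = Φ(9.414 - 2.576) = Φ(6.838) = 1.0.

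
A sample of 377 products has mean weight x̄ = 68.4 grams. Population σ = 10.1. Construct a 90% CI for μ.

CI = x̄ ± z*(σ/√n) = 68.4 ± 1.645(10.1/√377) = 68.4 ± 0.86 = (67.54, 69.26)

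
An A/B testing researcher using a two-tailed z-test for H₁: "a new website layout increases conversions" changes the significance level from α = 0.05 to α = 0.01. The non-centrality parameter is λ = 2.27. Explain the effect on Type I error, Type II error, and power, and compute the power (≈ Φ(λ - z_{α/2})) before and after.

Decreasing α from 0.05 to 0.01:
• Type I error rate decreases (α is the Type I rate by definition).
• Critical value moves from z_{α/2} = 1.96 to 2.576, so power = Φ(λ - z_{α/2}) goes from Φ(2.27 - 1.96) = 0.622 to Φ(2.27 - 2.576) = 0.38.
• Type II error rate β = 1 - power therefore increases (0.378 → 0.62).
Appropriate when false positives are costly — here, rolling out a layout that doesn't actually help — wasted engineering effort.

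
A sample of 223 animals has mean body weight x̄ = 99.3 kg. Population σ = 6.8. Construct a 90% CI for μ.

CI = x̄ ± z*(σ/√n) = 99.3 ± 1.645(6.8/√223) = 99.3 ± 0.75 = (98.55, 100.05)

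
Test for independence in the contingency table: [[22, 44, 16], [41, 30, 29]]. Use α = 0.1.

χ² = 10.456. df = 2, critical = 4.605. Reject H₀. Variables are dependent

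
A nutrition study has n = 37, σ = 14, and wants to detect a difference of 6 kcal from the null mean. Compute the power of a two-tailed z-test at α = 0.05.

SE = σ/√n = 14/√37 = 2.302. Non-centrality λ = d/SE = 6/2.302 = 2.607. Power ≈ Φ(λ - z_{α/2}) = Φ(2.607 - 1.96) = Φ(0.647) = 0.741.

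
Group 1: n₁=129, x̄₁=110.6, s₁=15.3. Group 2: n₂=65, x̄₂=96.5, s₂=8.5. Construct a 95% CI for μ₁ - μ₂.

Difference = 14.1. SE = √(15.3²/129 + 8.5²/65) = 1.711. CI = (10.75, 17.45)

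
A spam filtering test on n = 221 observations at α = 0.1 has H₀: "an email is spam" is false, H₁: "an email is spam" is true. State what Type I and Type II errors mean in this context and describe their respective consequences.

Type I (false positive): concluding that an email is spam when it is not — a legitimate email is sent to the spam folder and the user misses it. Type II (false negative): failing to conclude that an email is spam when it is — a spam email lands in the inbox. Which is costlier depends on domain priorities and is a judgement call rather than a statistical fact.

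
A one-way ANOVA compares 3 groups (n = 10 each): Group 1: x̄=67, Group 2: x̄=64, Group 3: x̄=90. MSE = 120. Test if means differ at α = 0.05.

Grand mean = 73.67. SS_between = 4046.67, MS_between = 2023.33. F = 16.861, F_crit ≈ 3.354. Reject H₀.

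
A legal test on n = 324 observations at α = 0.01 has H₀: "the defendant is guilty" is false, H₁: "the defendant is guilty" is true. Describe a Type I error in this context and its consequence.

Type I error: rejecting H₀ when it is true — concluding that the defendant is guilty when in fact it is not. Consequence: convicting an innocent person.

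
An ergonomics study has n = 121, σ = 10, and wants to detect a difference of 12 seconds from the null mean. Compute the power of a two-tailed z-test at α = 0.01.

SE = σ/√n = 10/√121 = 0.909. Non-centrality λ = d/SE = 12/0.909 = 13.2. Power ≈ Φ(λ - z_{α/2}) = Φ(13.2 - 2.576) = Φ(10.624) = 1.0.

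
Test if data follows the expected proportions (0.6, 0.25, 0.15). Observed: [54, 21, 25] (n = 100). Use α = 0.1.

Expected: [60.0, 25.0, 15.0]. χ² = 7.907. df = 2, critical = 4.605. Reject H₀.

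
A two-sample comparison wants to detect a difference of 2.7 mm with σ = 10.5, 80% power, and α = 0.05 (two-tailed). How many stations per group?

n per group = 2(z_α/2 + z_β)²σ²/d² = 2×(1.96 + 0.84)²×10.5²/2.7² = 237.1 → n = 238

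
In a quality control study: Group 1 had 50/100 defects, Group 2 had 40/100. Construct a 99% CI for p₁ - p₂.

p̂₁ = 0.5, p̂₂ = 0.4. Difference = 0.1. CI = (-0.08, 0.28)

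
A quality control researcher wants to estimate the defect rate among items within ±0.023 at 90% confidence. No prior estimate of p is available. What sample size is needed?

Conservative approach: use p = 0.5 (maximizes p(1-p) = 0.25). n = z²(0.25)/E² = 1.645²×0.25/0.023² = 1278.8 → n = 1279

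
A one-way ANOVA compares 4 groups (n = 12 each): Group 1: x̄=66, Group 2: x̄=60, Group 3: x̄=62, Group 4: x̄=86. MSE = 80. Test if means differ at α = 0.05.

Grand mean = 68.5. SS_between = 5124.0, MS_between = 1708.0. F = 21.35, F_crit ≈ 2.816. Reject H₀.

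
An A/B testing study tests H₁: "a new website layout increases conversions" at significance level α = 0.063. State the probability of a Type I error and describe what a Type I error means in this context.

P(Type I error) = α = 0.063. A Type I error is rejecting H₀ when H₀ is actually true (false positive) — here, concluding that a new website layout increases conversions when in fact this is not the case. Consequence: rolling out a layout that doesn't actually help — wasted engineering effort.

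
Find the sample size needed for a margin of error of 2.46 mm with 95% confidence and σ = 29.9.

n = (z*σ/E)² = (1.96×29.9/2.46)² = 567.5 → n = 568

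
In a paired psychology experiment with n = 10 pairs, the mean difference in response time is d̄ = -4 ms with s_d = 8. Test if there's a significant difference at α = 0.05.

t = d̄/(s_d/√n) = -4/(8/√10) = -1.581. df = 9, critical t = ±2.262. Fail to reject H₀.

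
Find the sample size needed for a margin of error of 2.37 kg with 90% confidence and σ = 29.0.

n = (z*σ/E)² = (1.645×29.0/2.37)² = 405.2 → n = 406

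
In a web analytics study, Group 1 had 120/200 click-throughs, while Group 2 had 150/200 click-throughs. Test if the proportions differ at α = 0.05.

p̂₁ = 0.6, p̂₂ = 0.75, pooled p̂ = 0.675. z = -3.203. Critical: ±1.96. Reject H₀.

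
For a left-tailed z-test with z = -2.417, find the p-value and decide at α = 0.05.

p = P(Z < -2.417) = Φ(-2.417) ≈ 0.0078. Since p < 0.05, reject H₀ (significant) at α = 0.05.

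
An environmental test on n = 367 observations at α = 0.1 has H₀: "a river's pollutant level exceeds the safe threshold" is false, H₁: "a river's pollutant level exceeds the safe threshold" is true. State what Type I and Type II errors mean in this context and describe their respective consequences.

Type I (false positive): concluding that a river's pollutant level exceeds the safe threshold when it is not — shutting down a compliant factory unnecessarily. Type II (false negative): failing to conclude that a river's pollutant level exceeds the safe threshold when it is — allowing unsafe pollution to continue. Which is costlier depends on domain priorities and is a judgement call rather than a statistical fact.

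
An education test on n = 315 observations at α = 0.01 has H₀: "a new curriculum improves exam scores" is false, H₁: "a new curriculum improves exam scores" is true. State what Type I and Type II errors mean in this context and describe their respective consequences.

Type I (false positive): concluding that a new curriculum improves exam scores when it is not — adopting a curriculum that gives no real benefit — disruption for nothing. Type II (false negative): failing to conclude that a new curriculum improves exam scores when it is — keeping the old curriculum when the new one would have helped students. Which is costlier depends on domain priorities and is a judgement call rather than a statistical fact.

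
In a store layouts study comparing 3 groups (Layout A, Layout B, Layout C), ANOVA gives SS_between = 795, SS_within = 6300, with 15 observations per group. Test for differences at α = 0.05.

df_between = 2, df_within = 42. F = MS_between/MS_within = 397.5/150.0 = 2.65. F_crit ≈ 3.22. Fail to reject H₀.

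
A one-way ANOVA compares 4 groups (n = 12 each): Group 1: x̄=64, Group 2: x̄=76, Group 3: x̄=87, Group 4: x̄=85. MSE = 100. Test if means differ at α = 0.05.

Grand mean = 78.0. SS_between = 3960.0, MS_between = 1320.0. F = 13.2, F_crit ≈ 2.816. Reject H₀.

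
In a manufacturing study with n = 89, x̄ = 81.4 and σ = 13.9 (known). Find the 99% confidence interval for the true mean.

CI = x̄ ± z*(σ/√n) = 81.4 ± 2.576(13.9/√89) = 81.4 ± 3.8 = (77.6, 85.2)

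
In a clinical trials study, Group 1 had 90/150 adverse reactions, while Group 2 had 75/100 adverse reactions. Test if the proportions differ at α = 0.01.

p̂₁ = 0.6, p̂₂ = 0.75, pooled p̂ = 0.66. z = -2.453. Critical: ±2.576. Fail to reject H₀.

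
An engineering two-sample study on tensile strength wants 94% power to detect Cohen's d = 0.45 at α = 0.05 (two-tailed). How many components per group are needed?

z_{α/2} = 1.96, z_β = Φ⁻¹(0.94) = 1.555. For small effect (d = 0.45): n per group = 2(z_{α/2} + z_β)²/d² = 2(1.96 + 1.555)²/0.45² = 122.03 → 123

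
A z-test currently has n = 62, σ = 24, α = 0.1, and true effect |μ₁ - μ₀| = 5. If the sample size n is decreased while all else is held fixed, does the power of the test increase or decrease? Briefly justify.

Power decreases: a smaller n inflates the standard error σ/√n, pulling the sampling distribution under H₁ back toward the critical value.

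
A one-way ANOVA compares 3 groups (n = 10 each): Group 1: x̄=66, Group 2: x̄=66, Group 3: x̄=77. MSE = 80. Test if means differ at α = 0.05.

Grand mean = 69.67. SS_between = 806.67, MS_between = 403.33. F = 5.042, F_crit ≈ 3.354. Reject H₀.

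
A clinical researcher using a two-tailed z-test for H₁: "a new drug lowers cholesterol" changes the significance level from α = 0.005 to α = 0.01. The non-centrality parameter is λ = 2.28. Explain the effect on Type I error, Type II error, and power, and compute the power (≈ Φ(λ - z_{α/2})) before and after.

Increasing α from 0.005 to 0.01:
• Type I error rate increases (α is the Type I rate by definition).
• Critical value moves from z_{α/2} = 2.807 to 2.576, so power = Φ(λ - z_{α/2}) goes from Φ(2.28 - 2.807) = 0.299 to Φ(2.28 - 2.576) = 0.384.
• Type II error rate β = 1 - power therefore decreases (0.701 → 0.616).
Appropriate when false negatives are costly — here, shelving an effective drug — patients miss out on a treatment that would have helped.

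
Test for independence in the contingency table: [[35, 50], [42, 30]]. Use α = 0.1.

χ² = 4.591. df = 1, critical = 2.706. Reject H₀. Variables are dependent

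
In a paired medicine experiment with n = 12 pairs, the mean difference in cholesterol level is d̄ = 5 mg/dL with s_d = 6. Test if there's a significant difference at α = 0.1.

t = d̄/(s_d/√n) = 5/(6/√12) = 2.887. df = 11, critical t = ±1.796. Reject H₀.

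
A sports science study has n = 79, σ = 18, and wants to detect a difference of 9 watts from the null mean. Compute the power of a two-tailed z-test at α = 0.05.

SE = σ/√n = 18/√79 = 2.025. Non-centrality λ = d/SE = 9/2.025 = 4.444. Power ≈ Φ(λ - z_{α/2}) = Φ(4.444 - 1.96) = Φ(2.484) = 0.994.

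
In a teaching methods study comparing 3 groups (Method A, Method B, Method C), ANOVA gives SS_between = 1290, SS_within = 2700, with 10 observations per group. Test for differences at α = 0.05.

df_between = 2, df_within = 27. F = MS_between/MS_within = 645.0/100.0 = 6.45. F_crit ≈ 3.354. Reject H₀. At least one mean differs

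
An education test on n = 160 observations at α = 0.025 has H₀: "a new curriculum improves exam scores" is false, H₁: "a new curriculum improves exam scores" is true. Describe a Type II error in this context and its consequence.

Type II error: failing to reject H₀ when it is false — concluding that a new curriculum improves exam scores is not supported when in fact it is. Consequence: keeping the old curriculum when the new one would have helped students.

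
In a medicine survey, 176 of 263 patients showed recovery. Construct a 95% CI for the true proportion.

p̂ = 0.669. CI = p̂ ± z*√(p̂(1-p̂)/n) = (0.612, 0.726)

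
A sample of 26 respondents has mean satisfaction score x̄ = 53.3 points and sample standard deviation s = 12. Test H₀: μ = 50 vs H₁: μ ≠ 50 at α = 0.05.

t = (x̄ - μ₀)/(s/√n) = (53.3 - 50)/(12/√26) = 1.402. df = 25, critical t = ±2.06. Fail to reject H₀.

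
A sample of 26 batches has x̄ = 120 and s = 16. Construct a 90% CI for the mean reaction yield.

CI = x̄ ± t*(s/√n) = 120 ± 1.708(16/√26) = (114.64, 125.36)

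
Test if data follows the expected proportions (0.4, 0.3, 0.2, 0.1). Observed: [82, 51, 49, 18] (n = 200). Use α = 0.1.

Expected: [80.0, 60.0, 40.0, 20.0]. χ² = 3.625. df = 3, critical = 6.251. Fail to reject H₀.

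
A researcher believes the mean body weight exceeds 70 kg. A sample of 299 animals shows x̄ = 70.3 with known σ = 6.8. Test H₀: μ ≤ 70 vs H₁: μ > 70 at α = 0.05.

z = 0.763. Critical value: 1.645. Fail to reject H₀.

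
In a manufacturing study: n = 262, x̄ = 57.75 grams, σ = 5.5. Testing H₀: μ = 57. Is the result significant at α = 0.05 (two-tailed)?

z = (57.75 - 57)/(5.5/√262) = 2.207. Since |z| > 1.96, significant at α = 0.05.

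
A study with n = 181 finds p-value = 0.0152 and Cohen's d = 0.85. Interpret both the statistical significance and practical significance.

Statistically significant (p = 0.0152 < 0.05). Cohen's d = 0.85 indicates a large effect size. Both statistical and practical significance should be considered.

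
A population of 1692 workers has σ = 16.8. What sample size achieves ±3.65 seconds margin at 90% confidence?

Without FPC: n₀ = (1.645×16.8/3.65)² = 57.328. With FPC: n = n₀N/(n₀+N-1) = 55.5 → n = 56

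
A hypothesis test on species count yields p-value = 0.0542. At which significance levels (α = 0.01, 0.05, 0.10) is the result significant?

p = 0.0542. Significant at: α = 0.1.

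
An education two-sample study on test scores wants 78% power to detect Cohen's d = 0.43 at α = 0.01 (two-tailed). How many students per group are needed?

z_{α/2} = 2.576, z_β = Φ⁻¹(0.78) = 0.772. For small effect (d = 0.43): n per group = 2(z_{α/2} + z_β)²/d² = 2(2.576 + 0.772)²/0.43² = 121.2 → 122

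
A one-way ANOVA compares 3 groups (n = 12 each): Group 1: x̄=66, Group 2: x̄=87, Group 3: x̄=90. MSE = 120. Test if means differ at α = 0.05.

Grand mean = 81.0. SS_between = 4104.0, MS_between = 2052.0. F = 17.1, F_crit ≈ 3.285. Reject H₀.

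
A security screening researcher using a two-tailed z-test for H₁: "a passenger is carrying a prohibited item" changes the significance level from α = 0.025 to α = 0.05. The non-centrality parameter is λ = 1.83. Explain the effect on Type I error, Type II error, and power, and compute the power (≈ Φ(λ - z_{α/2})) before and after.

Increasing α from 0.025 to 0.05:
• Type I error rate increases (α is the Type I rate by definition).
• Critical value moves from z_{α/2} = 2.241 to 1.96, so power = Φ(λ - z_{α/2}) goes from Φ(1.83 - 2.241) = 0.341 to Φ(1.83 - 1.96) = 0.448.
• Type II error rate β = 1 - power therefore decreases (0.659 → 0.552).
Appropriate when false negatives are costly — here, letting a prohibited item through — security breach.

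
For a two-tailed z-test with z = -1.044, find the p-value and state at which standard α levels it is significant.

p = 2·P(Z > |-1.044|) = 2·(1 - Φ(1.044)) ≈ 0.2965. Not significant at any standard level.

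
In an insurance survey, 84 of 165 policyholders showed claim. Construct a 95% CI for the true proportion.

p̂ = 0.509. CI = p̂ ± z*√(p̂(1-p̂)/n) = (0.433, 0.585)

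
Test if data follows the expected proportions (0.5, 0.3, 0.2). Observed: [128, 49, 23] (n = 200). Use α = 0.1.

Expected: [100.0, 60.0, 40.0]. χ² = 17.082. df = 2, critical = 4.605. Reject H₀.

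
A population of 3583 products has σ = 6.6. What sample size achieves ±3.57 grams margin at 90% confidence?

Without FPC: n₀ = (1.645×6.6/3.57)² = 9.249. With FPC: n = n₀N/(n₀+N-1) = 9.2 → n = 10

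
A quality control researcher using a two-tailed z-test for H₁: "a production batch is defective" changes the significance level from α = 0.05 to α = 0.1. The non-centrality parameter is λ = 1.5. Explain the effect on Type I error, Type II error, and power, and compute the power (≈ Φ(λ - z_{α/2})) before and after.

Increasing α from 0.05 to 0.1:
• Type I error rate increases (α is the Type I rate by definition).
• Critical value moves from z_{α/2} = 1.96 to 1.645, so power = Φ(λ - z_{α/2}) goes from Φ(1.5 - 1.96) = 0.323 to Φ(1.5 - 1.645) = 0.442.
• Type II error rate β = 1 - power therefore decreases (0.677 → 0.558).
Appropriate when false negatives are costly — here, shipping a defective batch — faulty products reach customers.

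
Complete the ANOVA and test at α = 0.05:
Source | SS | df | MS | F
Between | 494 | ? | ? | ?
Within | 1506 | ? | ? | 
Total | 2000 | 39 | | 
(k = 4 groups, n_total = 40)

df_between = 3, df_within = 36. MS_between = 164.67, MS_within = 41.83. F = 3.936, F_crit ≈ 2.866. Reject H₀.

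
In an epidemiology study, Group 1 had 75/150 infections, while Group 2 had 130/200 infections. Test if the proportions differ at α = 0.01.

p̂₁ = 0.5, p̂₂ = 0.65, pooled p̂ = 0.586. z = -2.819. Critical: ±2.576. Reject H₀.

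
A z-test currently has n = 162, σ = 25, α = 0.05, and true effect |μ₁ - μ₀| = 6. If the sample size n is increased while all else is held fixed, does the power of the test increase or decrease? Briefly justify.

Power increases: a larger n shrinks the standard error σ/√n, moving the sampling distribution under H₁ further from the critical value.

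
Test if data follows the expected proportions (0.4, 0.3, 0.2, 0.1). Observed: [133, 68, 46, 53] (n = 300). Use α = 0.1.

Expected: [120.0, 90.0, 60.0, 30.0]. χ² = 27.686. df = 3, critical = 6.251. Reject H₀.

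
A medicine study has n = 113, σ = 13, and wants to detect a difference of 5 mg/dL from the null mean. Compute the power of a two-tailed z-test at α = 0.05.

SE = σ/√n = 13/√113 = 1.223. Non-centrality λ = d/SE = 5/1.223 = 4.089. Power ≈ Φ(λ - z_{α/2}) = Φ(4.089 - 1.96) = Φ(2.129) = 0.983.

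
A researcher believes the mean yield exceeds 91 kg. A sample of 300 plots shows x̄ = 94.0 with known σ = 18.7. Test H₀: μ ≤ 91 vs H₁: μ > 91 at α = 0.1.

z = 2.779. Critical value: 1.28. Reject H₀.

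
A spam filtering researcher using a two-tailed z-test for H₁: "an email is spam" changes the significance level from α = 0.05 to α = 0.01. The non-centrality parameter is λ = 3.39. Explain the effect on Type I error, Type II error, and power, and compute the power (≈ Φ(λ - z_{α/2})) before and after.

Decreasing α from 0.05 to 0.01:
• Type I error rate decreases (α is the Type I rate by definition).
• Critical value moves from z_{α/2} = 1.96 to 2.576, so power = Φ(λ - z_{α/2}) goes from Φ(3.39 - 1.96) = 0.924 to Φ(3.39 - 2.576) = 0.792.
• Type II error rate β = 1 - power therefore increases (0.076 → 0.208).
Appropriate when false positives are costly — here, a legitimate email is sent to the spam folder and the user misses it.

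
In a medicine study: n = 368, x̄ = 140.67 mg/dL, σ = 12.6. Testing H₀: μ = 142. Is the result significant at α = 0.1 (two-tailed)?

z = (140.67 - 142)/(12.6/√368) = -2.025. Since |z| > 1.645, significant at α = 0.1.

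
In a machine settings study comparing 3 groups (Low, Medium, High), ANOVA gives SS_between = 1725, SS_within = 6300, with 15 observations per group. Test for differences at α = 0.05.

df_between = 2, df_within = 42. F = MS_between/MS_within = 862.5/150.0 = 5.75. F_crit ≈ 3.22. Reject H₀. At least one mean differs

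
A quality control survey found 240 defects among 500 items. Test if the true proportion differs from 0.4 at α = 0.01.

p̂ = 0.48, p₀ = 0.4. z = (p̂ - p₀)/√(p₀(1-p₀)/n) = 3.651. Critical: ±2.576. Reject H₀.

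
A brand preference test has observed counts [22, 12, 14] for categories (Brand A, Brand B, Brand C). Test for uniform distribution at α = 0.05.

Expected = 16 each. χ² = Σ(O-E)²/E = 3.5. df = 2, critical value = 5.991. Fail to reject H₀.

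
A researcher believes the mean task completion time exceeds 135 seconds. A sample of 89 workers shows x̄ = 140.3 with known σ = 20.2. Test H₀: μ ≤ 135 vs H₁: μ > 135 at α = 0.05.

z = 2.475. Critical value: 1.645. Reject H₀.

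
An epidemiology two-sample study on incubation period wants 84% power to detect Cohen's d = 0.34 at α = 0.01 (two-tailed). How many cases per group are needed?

z_{α/2} = 2.576, z_β = Φ⁻¹(0.84) = 0.994. For small effect (d = 0.34): n per group = 2(z_{α/2} + z_β)²/d² = 2(2.576 + 0.994)²/0.34² = 220.5 → 221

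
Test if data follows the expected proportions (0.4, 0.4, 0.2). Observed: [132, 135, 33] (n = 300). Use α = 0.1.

Expected: [120.0, 120.0, 60.0]. χ² = 15.225. df = 2, critical = 4.605. Reject H₀.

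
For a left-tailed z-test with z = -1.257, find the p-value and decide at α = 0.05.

p = P(Z < -1.257) = Φ(-1.257) ≈ 0.1044. Since p ≥ 0.05, fail to reject H₀ (not significant) at α = 0.05.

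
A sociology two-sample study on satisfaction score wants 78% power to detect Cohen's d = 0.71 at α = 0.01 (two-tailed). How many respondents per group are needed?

z_{α/2} = 2.576, z_β = Φ⁻¹(0.78) = 0.772. For medium effect (d = 0.71): n per group = 2(z_{α/2} + z_β)²/d² = 2(2.576 + 0.772)²/0.71² = 44.5 → 45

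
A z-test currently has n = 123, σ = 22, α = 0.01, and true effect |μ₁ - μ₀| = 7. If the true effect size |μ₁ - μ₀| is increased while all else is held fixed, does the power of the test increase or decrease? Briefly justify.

Power increases: a larger true effect increases the non-centrality λ = |μ₁ - μ₀|/(σ/√n).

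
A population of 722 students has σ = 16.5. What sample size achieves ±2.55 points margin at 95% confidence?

Without FPC: n₀ = (1.96×16.5/2.55)² = 160.842. With FPC: n = n₀N/(n₀+N-1) = 131.7 → n = 132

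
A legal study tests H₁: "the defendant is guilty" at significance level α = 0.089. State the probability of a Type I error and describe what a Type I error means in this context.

P(Type I error) = α = 0.089. A Type I error is rejecting H₀ when H₀ is actually true (false positive) — here, concluding that the defendant is guilty when in fact this is not the case. Consequence: convicting an innocent person.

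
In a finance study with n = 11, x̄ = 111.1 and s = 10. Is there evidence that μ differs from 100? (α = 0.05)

t = (x̄ - μ₀)/(s/√n) = (111.1 - 100)/(10/√11) = 3.681. df = 10, critical t = ±2.228. Reject H₀.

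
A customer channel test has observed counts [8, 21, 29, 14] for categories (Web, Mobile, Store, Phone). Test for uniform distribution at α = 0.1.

Expected = 18 each. χ² = Σ(O-E)²/E = 13.667. df = 3, critical value = 6.251. Reject H₀.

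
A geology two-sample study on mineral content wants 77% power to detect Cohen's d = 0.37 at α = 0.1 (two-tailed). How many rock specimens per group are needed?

z_{α/2} = 1.645, z_β = Φ⁻¹(0.77) = 0.739. For small effect (d = 0.37): n per group = 2(z_{α/2} + z_β)²/d² = 2(1.645 + 0.739)²/0.37² = 83.03 → 84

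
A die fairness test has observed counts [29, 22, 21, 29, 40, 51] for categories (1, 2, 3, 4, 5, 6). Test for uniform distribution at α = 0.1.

Expected = 32 each. χ² = Σ(O-E)²/E = 20.75. df = 5, critical value = 9.236. Reject H₀.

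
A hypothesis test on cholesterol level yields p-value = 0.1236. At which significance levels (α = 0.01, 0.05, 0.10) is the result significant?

p = 0.1236. Not significant at any of the given levels.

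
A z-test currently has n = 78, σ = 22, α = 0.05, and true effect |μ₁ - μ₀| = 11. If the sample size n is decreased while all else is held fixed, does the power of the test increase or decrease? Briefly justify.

Power decreases: a smaller n inflates the standard error σ/√n, pulling the sampling distribution under H₁ back toward the critical value.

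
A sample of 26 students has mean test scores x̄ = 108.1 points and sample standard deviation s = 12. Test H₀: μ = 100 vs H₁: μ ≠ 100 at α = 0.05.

t = (x̄ - μ₀)/(s/√n) = (108.1 - 100)/(12/√26) = 3.442. df = 25, critical t = ±2.06. Reject H₀.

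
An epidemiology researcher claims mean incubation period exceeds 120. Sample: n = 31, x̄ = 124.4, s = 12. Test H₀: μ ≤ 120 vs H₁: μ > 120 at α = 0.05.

t = (124.4 - 120)/(12/√31) = 2.042, df = 30. Critical t = 1.697. Reject H₀.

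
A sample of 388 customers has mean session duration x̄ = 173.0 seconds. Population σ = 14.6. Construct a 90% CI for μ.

CI = x̄ ± z*(σ/√n) = 173.0 ± 1.645(14.6/√388) = 173.0 ± 1.22 = (171.78, 174.22)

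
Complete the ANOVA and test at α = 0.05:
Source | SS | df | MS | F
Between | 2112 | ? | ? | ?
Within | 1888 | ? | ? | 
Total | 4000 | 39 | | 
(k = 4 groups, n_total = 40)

df_between = 3, df_within = 36. MS_between = 704.0, MS_within = 52.44. F = 13.424, F_crit ≈ 2.866. Reject H₀.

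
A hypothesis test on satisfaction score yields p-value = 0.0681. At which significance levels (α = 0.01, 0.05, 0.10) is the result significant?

p = 0.0681. Significant at: α = 0.1.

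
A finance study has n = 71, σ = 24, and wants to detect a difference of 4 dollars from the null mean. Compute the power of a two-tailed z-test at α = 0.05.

SE = σ/√n = 24/√71 = 2.848. Non-centrality λ = d/SE = 4/2.848 = 1.404. Power ≈ Φ(λ - z_{α/2}) = Φ(1.404 - 1.96) = Φ(-0.556) = 0.289.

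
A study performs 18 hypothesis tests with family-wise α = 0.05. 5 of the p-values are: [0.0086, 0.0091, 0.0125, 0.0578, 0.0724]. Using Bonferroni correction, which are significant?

Bonferroni α = 0.05/18 = 0.00278. None of the given p-values are significant.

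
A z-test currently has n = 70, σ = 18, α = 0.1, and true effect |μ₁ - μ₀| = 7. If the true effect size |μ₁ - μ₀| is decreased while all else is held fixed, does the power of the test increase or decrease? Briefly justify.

Power decreases: a smaller true effect decreases the non-centrality λ = |μ₁ - μ₀|/(σ/√n).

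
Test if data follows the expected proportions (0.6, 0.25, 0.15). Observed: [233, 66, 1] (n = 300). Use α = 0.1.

Expected: [180.0, 75.0, 45.0]. χ² = 59.708. df = 2, critical = 4.605. Reject H₀.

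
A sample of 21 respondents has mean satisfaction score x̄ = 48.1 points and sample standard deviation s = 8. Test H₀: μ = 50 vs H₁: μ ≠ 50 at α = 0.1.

t = (x̄ - μ₀)/(s/√n) = (48.1 - 50)/(8/√21) = -1.088. df = 20, critical t = ±1.725. Fail to reject H₀.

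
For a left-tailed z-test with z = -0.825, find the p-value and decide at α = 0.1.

p = P(Z < -0.825) = Φ(-0.825) ≈ 0.2047. Since p ≥ 0.1, fail to reject H₀ (not significant) at α = 0.1.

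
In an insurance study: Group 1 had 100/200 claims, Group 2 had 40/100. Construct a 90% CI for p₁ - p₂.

p̂₁ = 0.5, p̂₂ = 0.4. Difference = 0.1. CI = (0.001, 0.199)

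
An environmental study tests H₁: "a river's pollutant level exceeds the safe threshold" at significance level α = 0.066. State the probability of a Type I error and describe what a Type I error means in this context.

P(Type I error) = α = 0.066. A Type I error is rejecting H₀ when H₀ is actually true (false positive) — here, concluding that a river's pollutant level exceeds the safe threshold when in fact this is not the case. Consequence: shutting down a compliant factory unnecessarily.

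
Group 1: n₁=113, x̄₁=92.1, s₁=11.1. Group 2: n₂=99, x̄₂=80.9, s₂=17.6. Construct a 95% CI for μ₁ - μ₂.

Difference = 11.2. SE = √(11.1²/113 + 17.6²/99) = 2.054. CI = (7.17, 15.23)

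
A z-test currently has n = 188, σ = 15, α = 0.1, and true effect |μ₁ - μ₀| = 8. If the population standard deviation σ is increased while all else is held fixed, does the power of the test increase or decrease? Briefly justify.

Power decreases: a larger σ inflates the standard error σ/√n, pulling the sampling distribution under H₁ back toward the critical value.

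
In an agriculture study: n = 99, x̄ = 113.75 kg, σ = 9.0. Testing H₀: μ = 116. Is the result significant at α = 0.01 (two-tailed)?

z = (113.75 - 116)/(9.0/√99) = -2.487. Since |z| ≤ 2.576, not significant at α = 0.01.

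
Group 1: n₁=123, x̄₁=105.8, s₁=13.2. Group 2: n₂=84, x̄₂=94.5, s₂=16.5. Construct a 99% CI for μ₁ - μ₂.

Difference = 11.3. SE = √(13.2²/123 + 16.5²/84) = 2.158. CI = (5.74, 16.86)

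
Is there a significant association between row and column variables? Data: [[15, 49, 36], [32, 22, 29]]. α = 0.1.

χ² = 15.727. df = 2, critical = 4.605. Reject H₀. Variables are dependent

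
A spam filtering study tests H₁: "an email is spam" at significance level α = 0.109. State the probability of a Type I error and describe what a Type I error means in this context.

P(Type I error) = α = 0.109. A Type I error is rejecting H₀ when H₀ is actually true (false positive) — here, concluding that an email is spam when in fact this is not the case. Consequence: a legitimate email is sent to the spam folder and the user misses it.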